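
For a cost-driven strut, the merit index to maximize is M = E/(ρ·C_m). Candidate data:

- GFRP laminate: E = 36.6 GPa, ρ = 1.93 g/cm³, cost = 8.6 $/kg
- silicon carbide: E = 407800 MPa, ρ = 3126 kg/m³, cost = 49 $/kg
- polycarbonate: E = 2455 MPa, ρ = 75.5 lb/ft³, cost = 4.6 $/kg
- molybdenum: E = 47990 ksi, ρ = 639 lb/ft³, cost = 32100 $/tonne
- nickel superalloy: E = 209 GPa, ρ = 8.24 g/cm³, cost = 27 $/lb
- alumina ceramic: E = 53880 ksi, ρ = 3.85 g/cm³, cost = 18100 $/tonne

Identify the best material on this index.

alumina ceramic

In SI units:
  GFRP laminate: E = 36.60 GPa, ρ = 1930 kg/m³, cost = 8.600 $/kg
  silicon carbide: E = 407.8 GPa, ρ = 3126 kg/m³, cost = 49.00 $/kg
  polycarbonate: E = 2.455 GPa, ρ = 1209 kg/m³, cost = 4.600 $/kg
  molybdenum: E = 330.9 GPa, ρ = 10240 kg/m³, cost = 32.10 $/kg
  nickel superalloy: E = 209.0 GPa, ρ = 8240 kg/m³, cost = 59.52 $/kg
  alumina ceramic: E = 371.5 GPa, ρ = 3850 kg/m³, cost = 18.10 $/kg
  alumina ceramic: M = 5.33 MN·m per $
  silicon carbide: M = 2.66 MN·m per $
  GFRP laminate: M = 2.21 MN·m per $
  molybdenum: M = 1.01 MN·m per $
  polycarbonate: M = 0.441 MN·m per $
  nickel superalloy: M = 0.426 MN·m per $
Alumina ceramic ranks first.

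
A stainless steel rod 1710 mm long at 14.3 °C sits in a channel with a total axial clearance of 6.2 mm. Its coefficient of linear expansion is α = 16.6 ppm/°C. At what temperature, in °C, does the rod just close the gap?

233 °C

α·L₀·ΔT = 6.2 mm ⇒ ΔT = 6.2 / (16.6×10⁻⁶ × 1710.0) = 218.4 K.
T = 14.3 + 218.4 = 232.7 °C.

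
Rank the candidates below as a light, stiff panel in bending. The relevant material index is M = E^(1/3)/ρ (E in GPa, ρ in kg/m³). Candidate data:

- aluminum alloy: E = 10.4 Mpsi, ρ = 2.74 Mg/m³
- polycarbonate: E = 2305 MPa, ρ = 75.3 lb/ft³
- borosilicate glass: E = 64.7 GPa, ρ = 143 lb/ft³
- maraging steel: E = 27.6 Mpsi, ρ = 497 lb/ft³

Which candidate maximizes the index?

borosilicate glass

In SI units:
  aluminum alloy: E = 71.71 GPa, ρ = 2740 kg/m³
  polycarbonate: E = 2.305 GPa, ρ = 1206 kg/m³
  borosilicate glass: E = 64.70 GPa, ρ = 2291 kg/m³
  maraging steel: E = 190.3 GPa, ρ = 7961 kg/m³
  borosilicate glass: M = 1.75×10⁻³
  aluminum alloy: M = 1.52×10⁻³
  polycarbonate: M = 1.10×10⁻³
  maraging steel: M = 0.722×10⁻³
The maximum is for borosilicate glass.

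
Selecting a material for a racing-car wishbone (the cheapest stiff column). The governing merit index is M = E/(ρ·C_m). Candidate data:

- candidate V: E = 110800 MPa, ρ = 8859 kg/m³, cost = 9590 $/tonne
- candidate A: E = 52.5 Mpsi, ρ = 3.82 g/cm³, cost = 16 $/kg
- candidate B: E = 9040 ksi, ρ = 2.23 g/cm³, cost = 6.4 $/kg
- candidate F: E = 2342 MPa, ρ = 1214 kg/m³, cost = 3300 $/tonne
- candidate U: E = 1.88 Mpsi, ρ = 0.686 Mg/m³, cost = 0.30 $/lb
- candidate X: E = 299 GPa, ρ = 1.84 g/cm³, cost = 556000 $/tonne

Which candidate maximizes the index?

candidate U

After converting to SI:
  candidate V: E = 110.8 GPa, ρ = 8859 kg/m³, cost = 9.590 $/kg
  candidate A: E = 362.0 GPa, ρ = 3820 kg/m³, cost = 16.00 $/kg
  candidate B: E = 62.33 GPa, ρ = 2230 kg/m³, cost = 6.400 $/kg
  candidate F: E = 2.342 GPa, ρ = 1214 kg/m³, cost = 3.300 $/kg
  candidate U: E = 12.96 GPa, ρ = 686.0 kg/m³, cost = 0.6614 $/kg
  candidate X: E = 299.0 GPa, ρ = 1840 kg/m³, cost = 556.0 $/kg
  candidate U: M = 28.6 MN·m per $
  candidate A: M = 5.92 MN·m per $
  candidate B: M = 4.37 MN·m per $
  candidate V: M = 1.30 MN·m per $
  candidate F: M = 0.585 MN·m per $
  candidate X: M = 0.292 MN·m per $
The maximum is for candidate U.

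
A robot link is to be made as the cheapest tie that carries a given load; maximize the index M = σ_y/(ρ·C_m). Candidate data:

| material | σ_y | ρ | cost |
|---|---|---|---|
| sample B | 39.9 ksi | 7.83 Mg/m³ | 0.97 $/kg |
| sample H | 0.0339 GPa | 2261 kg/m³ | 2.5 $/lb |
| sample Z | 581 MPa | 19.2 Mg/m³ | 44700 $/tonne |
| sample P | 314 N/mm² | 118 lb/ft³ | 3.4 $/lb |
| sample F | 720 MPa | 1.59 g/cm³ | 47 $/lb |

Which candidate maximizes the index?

Convert each candidate to consistent units, then evaluate M:
  sample B: σ_y = 275.1 MPa, ρ = 7830 kg/m³, cost = 0.9700 $/kg
  sample H: σ_y = 33.90 MPa, ρ = 2261 kg/m³, cost = 5.511 $/kg
  sample Z: σ_y = 581.0 MPa, ρ = 19200 kg/m³, cost = 44.70 $/kg
  sample P: σ_y = 314.0 MPa, ρ = 1890 kg/m³, cost = 7.496 $/kg
  sample F: σ_y = 720.0 MPa, ρ = 1590 kg/m³, cost = 103.6 $/kg
  sample B: M = 36.2 kN·m per $
  sample P: M = 22.2 kN·m per $
  sample F: M = 4.37 kN·m per $
  sample H: M = 2.72 kN·m per $
  sample Z: M = 0.677 kN·m per $
Highest index: sample B.

sample B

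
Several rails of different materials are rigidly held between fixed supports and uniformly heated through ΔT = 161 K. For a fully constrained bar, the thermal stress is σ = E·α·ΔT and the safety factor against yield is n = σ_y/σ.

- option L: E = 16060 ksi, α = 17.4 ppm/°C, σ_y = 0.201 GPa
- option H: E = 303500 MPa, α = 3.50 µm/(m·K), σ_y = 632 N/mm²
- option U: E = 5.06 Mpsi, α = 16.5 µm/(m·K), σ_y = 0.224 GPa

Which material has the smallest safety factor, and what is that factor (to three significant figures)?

With everything in SI (GPa, ×10⁻⁶/K, MPa):
  option L: E = 110.7, α = 17.4, σ_y = 201.0 → σ = 310 MPa, n = 0.648
  option H: E = 303.5, α = 3.50, σ_y = 632.0 → σ = 171 MPa, n = 3.70
  option U: E = 34.89, α = 16.5, σ_y = 224.0 → σ = 92.7 MPa, n = 2.42
Option L has the lowest safety factor, n = 0.648.

option L, n = 0.648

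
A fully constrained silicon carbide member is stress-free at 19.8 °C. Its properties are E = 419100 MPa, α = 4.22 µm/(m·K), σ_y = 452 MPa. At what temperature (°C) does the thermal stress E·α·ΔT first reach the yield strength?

E = 419100 MPa = 419.1 GPa.
E·α·ΔT = 452.0 MPa ⇒ ΔT = 452.0 / (419.1×10³ × 4.22×10⁻⁶) = 255.6 K.
T = 19.8 + 255.6 = 275.4 °C.

275 °C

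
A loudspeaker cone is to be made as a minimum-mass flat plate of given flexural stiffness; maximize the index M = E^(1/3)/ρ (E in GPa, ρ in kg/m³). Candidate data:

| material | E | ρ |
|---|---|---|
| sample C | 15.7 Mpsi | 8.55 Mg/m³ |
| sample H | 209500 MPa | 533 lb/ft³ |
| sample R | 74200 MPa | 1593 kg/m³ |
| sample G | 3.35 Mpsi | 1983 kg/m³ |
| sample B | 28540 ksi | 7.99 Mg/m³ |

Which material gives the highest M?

sample R

After converting to SI:
  sample C: E = 108.2 GPa, ρ = 8550 kg/m³
  sample H: E = 209.5 GPa, ρ = 8538 kg/m³
  sample R: E = 74.20 GPa, ρ = 1593 kg/m³
  sample G: E = 23.10 GPa, ρ = 1983 kg/m³
  sample B: E = 196.8 GPa, ρ = 7990 kg/m³
  sample R: M = 2.64×10⁻³
  sample G: M = 1.44×10⁻³
  sample B: M = 0.728×10⁻³
  sample H: M = 0.696×10⁻³
  sample C: M = 0.557×10⁻³
Sample R ranks first.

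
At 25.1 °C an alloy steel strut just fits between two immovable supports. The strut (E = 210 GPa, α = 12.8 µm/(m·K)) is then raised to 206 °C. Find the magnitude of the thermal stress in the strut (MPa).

486 MPa

ΔT = 180.9 K. Constrained thermal stress σ = E·α·ΔT = 210.0×10³ MPa × 12.8×10⁻⁶ × 180.9 = 486 MPa (compressive).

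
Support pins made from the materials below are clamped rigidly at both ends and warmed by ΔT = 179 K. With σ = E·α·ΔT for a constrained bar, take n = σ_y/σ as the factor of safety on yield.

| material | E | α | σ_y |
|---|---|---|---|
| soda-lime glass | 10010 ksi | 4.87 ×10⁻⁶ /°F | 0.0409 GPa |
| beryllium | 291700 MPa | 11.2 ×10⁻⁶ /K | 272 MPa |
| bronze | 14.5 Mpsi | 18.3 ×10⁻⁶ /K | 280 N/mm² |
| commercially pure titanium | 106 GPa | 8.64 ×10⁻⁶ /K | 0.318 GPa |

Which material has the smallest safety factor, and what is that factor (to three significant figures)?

soda-lime glass, n = 0.378

Per material, after unit conversion:
  soda-lime glass: E = 69.02, α = 8.77, σ_y = 40.90 → σ = 108 MPa, n = 0.378
  beryllium: E = 291.7, α = 11.2, σ_y = 272.0 → σ = 585 MPa, n = 0.465
  bronze: E = 99.97, α = 18.3, σ_y = 280.0 → σ = 327 MPa, n = 0.855
  commercially pure titanium: E = 106.0, α = 8.64, σ_y = 318.0 → σ = 164 MPa, n = 1.94
The minimum is soda-lime glass at n = 0.378.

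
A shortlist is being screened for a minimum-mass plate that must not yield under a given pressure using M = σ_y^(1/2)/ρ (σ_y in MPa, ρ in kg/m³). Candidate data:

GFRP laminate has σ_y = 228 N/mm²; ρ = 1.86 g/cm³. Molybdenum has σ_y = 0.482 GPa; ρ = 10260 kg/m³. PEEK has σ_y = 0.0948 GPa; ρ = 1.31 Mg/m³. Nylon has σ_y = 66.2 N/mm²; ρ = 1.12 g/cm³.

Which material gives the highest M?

GFRP laminate

Normalizing units and computing the index:
  GFRP laminate: σ_y = 228.0 MPa, ρ = 1860 kg/m³
  molybdenum: σ_y = 482.0 MPa, ρ = 10260 kg/m³
  PEEK: σ_y = 94.80 MPa, ρ = 1310 kg/m³
  nylon: σ_y = 66.20 MPa, ρ = 1120 kg/m³
  GFRP laminate: M = 8.12×10⁻³
  PEEK: M = 7.43×10⁻³
  nylon: M = 7.26×10⁻³
  molybdenum: M = 2.14×10⁻³
GFRP laminate ranks first.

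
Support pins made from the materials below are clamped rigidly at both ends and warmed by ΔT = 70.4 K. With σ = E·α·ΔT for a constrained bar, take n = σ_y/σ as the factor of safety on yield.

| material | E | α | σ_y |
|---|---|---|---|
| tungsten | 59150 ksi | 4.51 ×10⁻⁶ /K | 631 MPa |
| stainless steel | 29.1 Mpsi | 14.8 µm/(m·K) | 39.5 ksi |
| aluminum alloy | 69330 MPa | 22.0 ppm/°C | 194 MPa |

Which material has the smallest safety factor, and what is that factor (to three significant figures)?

Per material, after unit conversion:
  tungsten: E = 407.8, α = 4.51, σ_y = 631.0 → σ = 129 MPa, n = 4.87
  stainless steel: E = 200.6, α = 14.8, σ_y = 272.3 → σ = 209 MPa, n = 1.30
  aluminum alloy: E = 69.33, α = 22.0, σ_y = 194.0 → σ = 107 MPa, n = 1.81
Smallest n: stainless steel with n = 1.30.

stainless steel, n = 1.30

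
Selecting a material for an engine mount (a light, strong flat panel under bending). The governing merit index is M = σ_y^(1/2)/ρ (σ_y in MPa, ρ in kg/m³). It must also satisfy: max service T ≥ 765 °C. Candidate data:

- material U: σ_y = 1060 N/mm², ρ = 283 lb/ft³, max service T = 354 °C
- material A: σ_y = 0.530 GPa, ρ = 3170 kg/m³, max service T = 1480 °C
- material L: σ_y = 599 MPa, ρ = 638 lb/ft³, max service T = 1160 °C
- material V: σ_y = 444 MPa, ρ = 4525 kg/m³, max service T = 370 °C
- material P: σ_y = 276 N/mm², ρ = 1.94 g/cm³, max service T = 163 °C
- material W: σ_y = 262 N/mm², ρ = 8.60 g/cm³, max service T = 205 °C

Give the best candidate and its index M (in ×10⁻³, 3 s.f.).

material A, M = 7.26×10⁻³

Screen on constraints: max service T ≥ 765 °C. Survivors: material A, material L.
Convert each candidate to consistent units, then evaluate M:
  material A: σ_y = 530.0 MPa, ρ = 3170 kg/m³
  material L: σ_y = 599.0 MPa, ρ = 10220 kg/m³
  material A: M = 7.26×10⁻³
  material L: M = 2.39×10⁻³
The maximum is for material A.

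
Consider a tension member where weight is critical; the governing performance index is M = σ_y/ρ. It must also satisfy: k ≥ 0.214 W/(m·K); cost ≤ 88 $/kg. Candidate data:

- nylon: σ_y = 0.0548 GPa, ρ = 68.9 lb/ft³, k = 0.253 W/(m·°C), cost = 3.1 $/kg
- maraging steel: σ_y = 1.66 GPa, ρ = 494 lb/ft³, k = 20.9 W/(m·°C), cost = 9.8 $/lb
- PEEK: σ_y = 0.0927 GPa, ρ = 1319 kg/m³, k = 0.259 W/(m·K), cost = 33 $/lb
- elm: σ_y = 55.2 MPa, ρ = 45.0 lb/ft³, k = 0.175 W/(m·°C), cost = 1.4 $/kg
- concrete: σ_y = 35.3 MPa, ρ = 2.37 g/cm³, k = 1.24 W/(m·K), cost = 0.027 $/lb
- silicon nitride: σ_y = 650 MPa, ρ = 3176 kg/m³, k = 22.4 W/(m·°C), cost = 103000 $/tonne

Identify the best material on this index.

maraging steel

Screen on constraints: k ≥ 0.214 W/(m·K); cost ≤ 88 $/kg. Survivors: nylon, maraging steel, PEEK, concrete.
In SI units:
  nylon: σ_y = 54.80 MPa, ρ = 1104 kg/m³
  maraging steel: σ_y = 1660 MPa, ρ = 7913 kg/m³
  PEEK: σ_y = 92.70 MPa, ρ = 1319 kg/m³
  concrete: σ_y = 35.30 MPa, ρ = 2370 kg/m³
  maraging steel: M = 210 kN·m/kg
  PEEK: M = 70.3 kN·m/kg
  nylon: M = 49.7 kN·m/kg
  concrete: M = 14.9 kN·m/kg
Maraging steel ranks first.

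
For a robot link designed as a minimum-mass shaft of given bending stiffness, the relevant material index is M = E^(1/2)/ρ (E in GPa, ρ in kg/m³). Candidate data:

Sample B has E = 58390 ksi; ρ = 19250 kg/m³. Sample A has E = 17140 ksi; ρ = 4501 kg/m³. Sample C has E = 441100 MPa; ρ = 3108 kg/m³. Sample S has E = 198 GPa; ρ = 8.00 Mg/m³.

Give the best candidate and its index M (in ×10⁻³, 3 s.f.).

sample C, M = 6.76×10⁻³

Convert each candidate to consistent units, then evaluate M:
  sample B: E = 402.6 GPa, ρ = 19250 kg/m³
  sample A: E = 118.2 GPa, ρ = 4501 kg/m³
  sample C: E = 441.1 GPa, ρ = 3108 kg/m³
  sample S: E = 198.0 GPa, ρ = 8000 kg/m³
  sample C: M = 6.76×10⁻³
  sample A: M = 2.42×10⁻³
  sample S: M = 1.76×10⁻³
  sample B: M = 1.04×10⁻³
The maximum is for sample C.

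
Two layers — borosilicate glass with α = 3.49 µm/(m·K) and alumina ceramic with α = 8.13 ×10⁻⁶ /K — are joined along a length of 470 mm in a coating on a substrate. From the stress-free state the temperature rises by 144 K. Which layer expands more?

alumina ceramic

α(borosilicate glass) = 3.49×10⁻⁶/K vs α(alumina ceramic) = 8.13×10⁻⁶/K.
Higher α expands more for the same ΔT: alumina ceramic.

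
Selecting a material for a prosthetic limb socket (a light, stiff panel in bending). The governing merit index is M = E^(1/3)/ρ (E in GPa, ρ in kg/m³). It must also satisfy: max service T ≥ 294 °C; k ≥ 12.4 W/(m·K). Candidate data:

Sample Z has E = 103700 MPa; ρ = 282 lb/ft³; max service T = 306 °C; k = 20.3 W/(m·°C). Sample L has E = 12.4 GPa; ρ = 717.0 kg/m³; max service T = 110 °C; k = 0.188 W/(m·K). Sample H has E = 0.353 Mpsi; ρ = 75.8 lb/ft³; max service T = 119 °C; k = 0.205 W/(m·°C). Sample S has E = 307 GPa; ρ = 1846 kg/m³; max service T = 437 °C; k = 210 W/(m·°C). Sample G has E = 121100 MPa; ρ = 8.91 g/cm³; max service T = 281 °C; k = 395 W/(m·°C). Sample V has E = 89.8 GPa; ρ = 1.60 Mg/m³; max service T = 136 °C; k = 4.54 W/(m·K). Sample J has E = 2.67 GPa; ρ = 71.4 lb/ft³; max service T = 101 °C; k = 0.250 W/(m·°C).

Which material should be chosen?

Screen on constraints: max service T ≥ 294 °C; k ≥ 12.4 W/(m·K). Survivors: sample Z, sample S.
Convert each candidate to consistent units, then evaluate M:
  sample Z: E = 103.7 GPa, ρ = 4517 kg/m³
  sample S: E = 307.0 GPa, ρ = 1846 kg/m³
  sample S: M = 3.65×10⁻³
  sample Z: M = 1.04×10⁻³
Sample S has the largest M.

sample S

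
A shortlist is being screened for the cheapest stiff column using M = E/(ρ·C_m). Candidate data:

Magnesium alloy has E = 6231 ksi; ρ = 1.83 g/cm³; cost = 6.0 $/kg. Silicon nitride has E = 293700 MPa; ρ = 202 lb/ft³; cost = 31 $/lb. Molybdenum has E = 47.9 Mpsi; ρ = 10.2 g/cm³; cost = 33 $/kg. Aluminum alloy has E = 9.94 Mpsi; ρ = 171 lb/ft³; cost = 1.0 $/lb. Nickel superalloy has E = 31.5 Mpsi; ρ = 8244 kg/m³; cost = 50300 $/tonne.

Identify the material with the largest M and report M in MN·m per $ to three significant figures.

After converting to SI:
  magnesium alloy: E = 42.96 GPa, ρ = 1830 kg/m³, cost = 6.000 $/kg
  silicon nitride: E = 293.7 GPa, ρ = 3236 kg/m³, cost = 68.34 $/kg
  molybdenum: E = 330.3 GPa, ρ = 10200 kg/m³, cost = 33.00 $/kg
  aluminum alloy: E = 68.53 GPa, ρ = 2739 kg/m³, cost = 2.205 $/kg
  nickel superalloy: E = 217.2 GPa, ρ = 8244 kg/m³, cost = 50.30 $/kg
  aluminum alloy: M = 11.3 MN·m per $
  magnesium alloy: M = 3.91 MN·m per $
  silicon nitride: M = 1.33 MN·m per $
  molybdenum: M = 0.981 MN·m per $
  nickel superalloy: M = 0.524 MN·m per $
Highest index: aluminum alloy.

aluminum alloy, M = 11.3 MN·m per $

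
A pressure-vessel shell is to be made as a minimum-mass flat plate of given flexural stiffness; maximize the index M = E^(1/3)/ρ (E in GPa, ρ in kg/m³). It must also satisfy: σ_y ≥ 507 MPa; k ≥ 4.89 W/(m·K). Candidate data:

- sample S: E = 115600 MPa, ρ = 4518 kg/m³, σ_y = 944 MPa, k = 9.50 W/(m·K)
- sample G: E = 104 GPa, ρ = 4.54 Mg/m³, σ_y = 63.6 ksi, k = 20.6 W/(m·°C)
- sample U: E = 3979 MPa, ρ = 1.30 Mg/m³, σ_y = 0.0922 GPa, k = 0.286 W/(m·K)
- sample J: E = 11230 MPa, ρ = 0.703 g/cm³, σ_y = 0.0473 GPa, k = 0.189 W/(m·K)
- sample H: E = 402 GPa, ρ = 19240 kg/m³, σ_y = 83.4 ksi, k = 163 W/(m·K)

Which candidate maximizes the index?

sample S

Screen on constraints: σ_y ≥ 507 MPa; k ≥ 4.89 W/(m·K). Survivors: sample S, sample H.
In SI units:
  sample S: E = 115.6 GPa, ρ = 4518 kg/m³
  sample H: E = 402.0 GPa, ρ = 19240 kg/m³
  sample S: M = 1.08×10⁻³
  sample H: M = 0.384×10⁻³
The maximum is for sample S.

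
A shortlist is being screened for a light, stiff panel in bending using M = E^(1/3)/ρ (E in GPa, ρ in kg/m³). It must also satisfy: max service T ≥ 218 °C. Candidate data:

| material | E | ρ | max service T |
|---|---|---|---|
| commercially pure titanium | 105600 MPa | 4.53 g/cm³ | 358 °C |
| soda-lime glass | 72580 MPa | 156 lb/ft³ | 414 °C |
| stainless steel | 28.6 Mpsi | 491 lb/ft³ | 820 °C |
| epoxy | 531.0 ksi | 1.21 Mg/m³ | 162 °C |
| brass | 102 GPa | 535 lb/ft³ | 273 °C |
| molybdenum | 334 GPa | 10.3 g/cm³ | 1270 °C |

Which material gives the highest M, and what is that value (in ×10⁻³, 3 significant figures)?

soda-lime glass, M = 1.67×10⁻³

Screen on constraints: max service T ≥ 218 °C. Survivors: commercially pure titanium, soda-lime glass, stainless steel, brass, molybdenum.
In SI units:
  commercially pure titanium: E = 105.6 GPa, ρ = 4530 kg/m³
  soda-lime glass: E = 72.58 GPa, ρ = 2499 kg/m³
  stainless steel: E = 197.2 GPa, ρ = 7865 kg/m³
  brass: E = 102.0 GPa, ρ = 8570 kg/m³
  molybdenum: E = 334.0 GPa, ρ = 10300 kg/m³
  soda-lime glass: M = 1.67×10⁻³
  commercially pure titanium: M = 1.04×10⁻³
  stainless steel: M = 0.740×10⁻³
  molybdenum: M = 0.674×10⁻³
  brass: M = 0.545×10⁻³
Highest index: soda-lime glass.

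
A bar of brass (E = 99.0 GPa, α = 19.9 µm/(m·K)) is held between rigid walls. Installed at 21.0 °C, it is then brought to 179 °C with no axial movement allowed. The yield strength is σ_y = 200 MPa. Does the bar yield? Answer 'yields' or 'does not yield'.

yields

ΔT = 158.0 K. Constrained thermal stress σ = E·α·ΔT = 99.00×10³ MPa × 19.9×10⁻⁶ × 158.0 = 311 MPa (compressive).
Compare to σ_y = 200 MPa: σ ≥ σ_y, so it yields.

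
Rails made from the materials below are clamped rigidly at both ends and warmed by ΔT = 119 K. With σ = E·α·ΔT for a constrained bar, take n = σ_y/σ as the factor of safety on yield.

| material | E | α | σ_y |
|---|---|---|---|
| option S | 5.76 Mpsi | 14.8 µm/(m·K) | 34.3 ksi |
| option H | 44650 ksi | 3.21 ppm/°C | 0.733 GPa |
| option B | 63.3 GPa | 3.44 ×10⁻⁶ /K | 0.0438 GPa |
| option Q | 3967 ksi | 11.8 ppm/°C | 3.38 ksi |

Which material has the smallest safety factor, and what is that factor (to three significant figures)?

Converting E to GPa, α to ×10⁻⁶/K, σ_y to MPa, then σ and n for each:
  option S: E = 39.71, α = 14.8, σ_y = 236.5 → σ = 69.9 MPa, n = 3.38
  option H: E = 307.9, α = 3.21, σ_y = 733.0 → σ = 118 MPa, n = 6.23
  option B: E = 63.30, α = 3.44, σ_y = 43.80 → σ = 25.9 MPa, n = 1.69
  option Q: E = 27.35, α = 11.8, σ_y = 23.30 → σ = 38.4 MPa, n = 0.607
The minimum is option Q at n = 0.607.

option Q, n = 0.607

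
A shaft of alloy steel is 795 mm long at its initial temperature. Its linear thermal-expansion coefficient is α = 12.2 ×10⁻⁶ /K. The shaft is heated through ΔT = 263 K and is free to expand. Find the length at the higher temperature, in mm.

797.55 mm

ΔL = α·L₀·ΔT = 12.2×10⁻⁶ × 795 mm × 263.0 K = 2.55 mm.
L = L₀ + ΔL = 795 + 2.55 = 797.55 mm.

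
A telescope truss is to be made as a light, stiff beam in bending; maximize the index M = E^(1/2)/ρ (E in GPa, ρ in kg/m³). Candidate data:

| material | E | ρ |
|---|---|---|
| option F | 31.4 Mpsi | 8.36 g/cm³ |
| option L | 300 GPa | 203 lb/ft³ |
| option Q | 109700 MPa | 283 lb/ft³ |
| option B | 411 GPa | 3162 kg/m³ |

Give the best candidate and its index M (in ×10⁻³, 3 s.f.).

option B, M = 6.41×10⁻³

Convert each candidate to consistent units, then evaluate M:
  option F: E = 216.5 GPa, ρ = 8360 kg/m³
  option L: E = 300.0 GPa, ρ = 3252 kg/m³
  option Q: E = 109.7 GPa, ρ = 4533 kg/m³
  option B: E = 411.0 GPa, ρ = 3162 kg/m³
  option B: M = 6.41×10⁻³
  option L: M = 5.33×10⁻³
  option Q: M = 2.31×10⁻³
  option F: M = 1.76×10⁻³
Highest index: option B.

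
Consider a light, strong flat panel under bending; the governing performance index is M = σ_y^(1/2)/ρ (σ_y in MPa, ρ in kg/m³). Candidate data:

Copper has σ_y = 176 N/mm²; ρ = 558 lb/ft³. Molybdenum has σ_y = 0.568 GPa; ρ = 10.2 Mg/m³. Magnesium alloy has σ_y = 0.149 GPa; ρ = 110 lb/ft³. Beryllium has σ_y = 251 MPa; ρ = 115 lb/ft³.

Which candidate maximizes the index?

beryllium

In SI units:
  copper: σ_y = 176.0 MPa, ρ = 8938 kg/m³
  molybdenum: σ_y = 568.0 MPa, ρ = 10200 kg/m³
  magnesium alloy: σ_y = 149.0 MPa, ρ = 1762 kg/m³
  beryllium: σ_y = 251.0 MPa, ρ = 1842 kg/m³
  beryllium: M = 8.60×10⁻³
  magnesium alloy: M = 6.93×10⁻³
  molybdenum: M = 2.34×10⁻³
  copper: M = 1.48×10⁻³
The maximum is for beryllium.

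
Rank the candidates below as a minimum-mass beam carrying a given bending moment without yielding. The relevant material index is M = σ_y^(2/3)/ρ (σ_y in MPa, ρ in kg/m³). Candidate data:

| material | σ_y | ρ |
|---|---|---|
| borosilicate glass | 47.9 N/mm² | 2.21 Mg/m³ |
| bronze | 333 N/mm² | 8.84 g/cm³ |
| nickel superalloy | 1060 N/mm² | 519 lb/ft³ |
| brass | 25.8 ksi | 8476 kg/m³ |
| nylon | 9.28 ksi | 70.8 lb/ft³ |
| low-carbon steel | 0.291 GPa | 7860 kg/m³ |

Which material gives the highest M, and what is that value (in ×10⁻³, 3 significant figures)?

nylon, M = 14.1×10⁻³

Putting every candidate on a common basis:
  borosilicate glass: σ_y = 47.90 MPa, ρ = 2210 kg/m³
  bronze: σ_y = 333.0 MPa, ρ = 8840 kg/m³
  nickel superalloy: σ_y = 1060 MPa, ρ = 8314 kg/m³
  brass: σ_y = 177.9 MPa, ρ = 8476 kg/m³
  nylon: σ_y = 63.98 MPa, ρ = 1134 kg/m³
  low-carbon steel: σ_y = 291.0 MPa, ρ = 7860 kg/m³
  nylon: M = 14.1×10⁻³
  nickel superalloy: M = 12.5×10⁻³
  borosilicate glass: M = 5.97×10⁻³
  low-carbon steel: M = 5.59×10⁻³
  bronze: M = 5.43×10⁻³
  brass: M = 3.73×10⁻³
The maximum is for nylon.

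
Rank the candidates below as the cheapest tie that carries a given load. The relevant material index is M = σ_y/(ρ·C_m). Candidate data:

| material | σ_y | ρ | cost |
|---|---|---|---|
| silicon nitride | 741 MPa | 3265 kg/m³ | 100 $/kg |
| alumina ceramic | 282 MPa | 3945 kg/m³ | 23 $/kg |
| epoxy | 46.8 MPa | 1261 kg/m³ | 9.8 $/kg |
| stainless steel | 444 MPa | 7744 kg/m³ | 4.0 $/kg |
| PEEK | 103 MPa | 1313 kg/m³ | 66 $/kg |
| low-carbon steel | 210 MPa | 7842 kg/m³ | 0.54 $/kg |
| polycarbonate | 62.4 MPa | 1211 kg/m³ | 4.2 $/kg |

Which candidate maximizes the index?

Per-candidate index values:
  low-carbon steel: M = 49.6 kN·m per $
  stainless steel: M = 14.3 kN·m per $
  polycarbonate: M = 12.3 kN·m per $
  epoxy: M = 3.79 kN·m per $
  alumina ceramic: M = 3.11 kN·m per $
  silicon nitride: M = 2.27 kN·m per $
  PEEK: M = 1.19 kN·m per $
Highest index: low-carbon steel.

low-carbon steel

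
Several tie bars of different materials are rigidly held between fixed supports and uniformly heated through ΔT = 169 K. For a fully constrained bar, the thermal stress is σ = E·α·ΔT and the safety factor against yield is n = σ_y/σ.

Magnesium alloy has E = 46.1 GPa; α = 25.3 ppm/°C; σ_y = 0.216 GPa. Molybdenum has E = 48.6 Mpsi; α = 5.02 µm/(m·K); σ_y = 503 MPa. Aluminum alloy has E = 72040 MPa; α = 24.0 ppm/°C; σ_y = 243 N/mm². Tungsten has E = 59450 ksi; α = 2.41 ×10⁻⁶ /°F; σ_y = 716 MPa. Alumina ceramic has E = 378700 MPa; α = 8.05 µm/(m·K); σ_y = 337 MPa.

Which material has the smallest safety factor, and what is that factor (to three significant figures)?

alumina ceramic, n = 0.654

With everything in SI (GPa, ×10⁻⁶/K, MPa):
  magnesium alloy: E = 46.10, α = 25.3, σ_y = 216.0 → σ = 197 MPa, n = 1.10
  molybdenum: E = 335.1, α = 5.02, σ_y = 503.0 → σ = 284 MPa, n = 1.77
  aluminum alloy: E = 72.04, α = 24.0, σ_y = 243.0 → σ = 292 MPa, n = 0.832
  tungsten: E = 409.9, α = 4.34, σ_y = 716.0 → σ = 301 MPa, n = 2.38
  alumina ceramic: E = 378.7, α = 8.05, σ_y = 337.0 → σ = 515 MPa, n = 0.654
The minimum is alumina ceramic at n = 0.654.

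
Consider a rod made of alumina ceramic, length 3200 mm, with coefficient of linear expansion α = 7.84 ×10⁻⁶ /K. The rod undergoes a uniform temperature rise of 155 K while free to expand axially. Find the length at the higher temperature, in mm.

ΔL = α·L₀·ΔT = 7.84×10⁻⁶ × 3200 mm × 155.0 K = 3.89 mm.
L = L₀ + ΔL = 3200 + 3.89 = 3203.9 mm.

3203.9 mm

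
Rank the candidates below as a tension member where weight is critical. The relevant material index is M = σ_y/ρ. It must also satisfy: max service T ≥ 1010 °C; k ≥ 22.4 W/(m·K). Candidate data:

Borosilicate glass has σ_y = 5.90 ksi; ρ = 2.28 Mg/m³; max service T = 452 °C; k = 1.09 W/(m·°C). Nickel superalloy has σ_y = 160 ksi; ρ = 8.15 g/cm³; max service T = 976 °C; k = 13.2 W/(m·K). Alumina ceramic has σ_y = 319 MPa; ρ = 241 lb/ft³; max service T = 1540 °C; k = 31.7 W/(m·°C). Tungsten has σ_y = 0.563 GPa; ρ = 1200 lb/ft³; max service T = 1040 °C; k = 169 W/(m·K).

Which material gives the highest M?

Screen on constraints: max service T ≥ 1010 °C; k ≥ 22.4 W/(m·K). Survivors: alumina ceramic, tungsten.
Normalizing units and computing the index:
  alumina ceramic: σ_y = 319.0 MPa, ρ = 3860 kg/m³
  tungsten: σ_y = 563.0 MPa, ρ = 19220 kg/m³
  alumina ceramic: M = 82.6 kN·m/kg
  tungsten: M = 29.3 kN·m/kg
Highest index: alumina ceramic.

alumina ceramic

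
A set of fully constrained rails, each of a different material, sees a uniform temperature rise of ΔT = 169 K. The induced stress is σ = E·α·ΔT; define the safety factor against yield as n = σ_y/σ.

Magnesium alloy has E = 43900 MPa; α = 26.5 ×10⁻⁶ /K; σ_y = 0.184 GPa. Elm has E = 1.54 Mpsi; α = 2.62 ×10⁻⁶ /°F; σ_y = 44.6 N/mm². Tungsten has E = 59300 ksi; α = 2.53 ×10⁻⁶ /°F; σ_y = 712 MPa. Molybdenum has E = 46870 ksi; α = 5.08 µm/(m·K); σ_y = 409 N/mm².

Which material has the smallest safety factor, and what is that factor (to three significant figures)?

Per material, after unit conversion:
  magnesium alloy: E = 43.90, α = 26.5, σ_y = 184.0 → σ = 197 MPa, n = 0.936
  elm: E = 10.62, α = 4.72, σ_y = 44.60 → σ = 8.46 MPa, n = 5.27
  tungsten: E = 408.9, α = 4.55, σ_y = 712.0 → σ = 315 MPa, n = 2.26
  molybdenum: E = 323.2, α = 5.08, σ_y = 409.0 → σ = 277 MPa, n = 1.47
Smallest n: magnesium alloy with n = 0.936.

magnesium alloy, n = 0.936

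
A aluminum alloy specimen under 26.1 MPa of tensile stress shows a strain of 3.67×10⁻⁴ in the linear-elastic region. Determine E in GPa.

71.1 GPa

E = σ/ε = 26.1 MPa / 3.67×10⁻⁴ = 71120 MPa = 71.1 GPa.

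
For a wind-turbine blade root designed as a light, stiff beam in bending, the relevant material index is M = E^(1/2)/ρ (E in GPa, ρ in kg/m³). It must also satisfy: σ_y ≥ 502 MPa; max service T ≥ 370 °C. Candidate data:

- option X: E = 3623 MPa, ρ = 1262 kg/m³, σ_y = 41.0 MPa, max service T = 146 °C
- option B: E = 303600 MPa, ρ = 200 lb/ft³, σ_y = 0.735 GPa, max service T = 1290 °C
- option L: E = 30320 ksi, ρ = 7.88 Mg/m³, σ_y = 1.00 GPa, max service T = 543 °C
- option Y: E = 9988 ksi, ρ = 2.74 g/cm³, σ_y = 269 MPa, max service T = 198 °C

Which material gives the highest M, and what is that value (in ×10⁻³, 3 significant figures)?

option B, M = 5.44×10⁻³

Screen on constraints: σ_y ≥ 502 MPa; max service T ≥ 370 °C. Survivors: option B, option L.
After converting to SI:
  option B: E = 303.6 GPa, ρ = 3204 kg/m³
  option L: E = 209.0 GPa, ρ = 7880 kg/m³
  option B: M = 5.44×10⁻³
  option L: M = 1.83×10⁻³
Highest index: option B.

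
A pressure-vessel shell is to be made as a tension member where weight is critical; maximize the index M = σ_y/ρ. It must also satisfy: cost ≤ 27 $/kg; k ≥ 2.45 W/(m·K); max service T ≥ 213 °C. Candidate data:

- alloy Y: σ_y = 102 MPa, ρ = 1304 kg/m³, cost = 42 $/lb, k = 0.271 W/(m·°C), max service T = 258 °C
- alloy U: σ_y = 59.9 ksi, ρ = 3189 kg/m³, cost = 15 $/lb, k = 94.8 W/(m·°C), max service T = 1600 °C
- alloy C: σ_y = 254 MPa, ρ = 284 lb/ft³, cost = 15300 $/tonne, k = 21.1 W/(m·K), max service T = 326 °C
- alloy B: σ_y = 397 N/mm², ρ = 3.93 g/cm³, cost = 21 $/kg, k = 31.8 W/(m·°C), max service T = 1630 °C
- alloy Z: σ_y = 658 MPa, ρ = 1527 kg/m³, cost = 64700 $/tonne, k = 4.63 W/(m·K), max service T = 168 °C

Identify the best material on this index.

Screen on constraints: cost ≤ 27 $/kg; k ≥ 2.45 W/(m·K); max service T ≥ 213 °C. Survivors: alloy C, alloy B.
Normalizing units and computing the index:
  alloy C: σ_y = 254.0 MPa, ρ = 4549 kg/m³
  alloy B: σ_y = 397.0 MPa, ρ = 3930 kg/m³
  alloy B: M = 101 kN·m/kg
  alloy C: M = 55.8 kN·m/kg
Alloy B ranks first.

alloy B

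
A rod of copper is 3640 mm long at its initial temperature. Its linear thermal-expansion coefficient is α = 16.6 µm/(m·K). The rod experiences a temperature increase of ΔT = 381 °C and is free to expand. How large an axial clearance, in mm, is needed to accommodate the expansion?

23.0 mm

ΔL = α·L₀·ΔT = 16.6×10⁻⁶ × 3640 mm × 381.0 K = 23.0 mm.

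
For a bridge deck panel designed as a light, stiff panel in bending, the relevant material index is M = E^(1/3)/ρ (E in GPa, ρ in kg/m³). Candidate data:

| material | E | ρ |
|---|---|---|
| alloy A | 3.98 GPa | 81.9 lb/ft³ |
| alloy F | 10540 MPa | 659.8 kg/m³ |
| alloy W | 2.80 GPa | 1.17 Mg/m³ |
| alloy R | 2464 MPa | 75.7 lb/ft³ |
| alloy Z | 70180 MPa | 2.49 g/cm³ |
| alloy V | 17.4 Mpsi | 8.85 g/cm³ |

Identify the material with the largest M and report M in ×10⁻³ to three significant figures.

Convert each candidate to consistent units, then evaluate M:
  alloy A: E = 3.980 GPa, ρ = 1312 kg/m³
  alloy F: E = 10.54 GPa, ρ = 659.8 kg/m³
  alloy W: E = 2.800 GPa, ρ = 1170 kg/m³
  alloy R: E = 2.464 GPa, ρ = 1213 kg/m³
  alloy Z: E = 70.18 GPa, ρ = 2490 kg/m³
  alloy V: E = 120.0 GPa, ρ = 8850 kg/m³
  alloy F: M = 3.32×10⁻³
  alloy Z: M = 1.66×10⁻³
  alloy A: M = 1.21×10⁻³
  alloy W: M = 1.20×10⁻³
  alloy R: M = 1.11×10⁻³
  alloy V: M = 0.557×10⁻³
Alloy F has the largest M.

alloy F, M = 3.32×10⁻³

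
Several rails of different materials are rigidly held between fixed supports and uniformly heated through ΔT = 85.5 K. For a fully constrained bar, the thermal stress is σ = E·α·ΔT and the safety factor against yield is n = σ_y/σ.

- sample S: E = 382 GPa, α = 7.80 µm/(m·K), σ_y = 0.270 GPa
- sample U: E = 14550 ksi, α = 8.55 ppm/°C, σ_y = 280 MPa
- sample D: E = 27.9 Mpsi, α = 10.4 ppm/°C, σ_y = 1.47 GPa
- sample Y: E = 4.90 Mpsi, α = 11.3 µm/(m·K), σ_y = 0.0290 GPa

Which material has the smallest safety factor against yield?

sample Y

Per material, after unit conversion:
  sample S: E = 382.0, α = 7.80, σ_y = 270.0 → σ = 255 MPa, n = 1.06
  sample U: E = 100.3, α = 8.55, σ_y = 280.0 → σ = 73.3 MPa, n = 3.82
  sample D: E = 192.4, α = 10.4, σ_y = 1470 → σ = 171 MPa, n = 8.59
  sample Y: E = 33.78, α = 11.3, σ_y = 29.00 → σ = 32.6 MPa, n = 0.888
Sample Y has the lowest safety factor, n = 0.888.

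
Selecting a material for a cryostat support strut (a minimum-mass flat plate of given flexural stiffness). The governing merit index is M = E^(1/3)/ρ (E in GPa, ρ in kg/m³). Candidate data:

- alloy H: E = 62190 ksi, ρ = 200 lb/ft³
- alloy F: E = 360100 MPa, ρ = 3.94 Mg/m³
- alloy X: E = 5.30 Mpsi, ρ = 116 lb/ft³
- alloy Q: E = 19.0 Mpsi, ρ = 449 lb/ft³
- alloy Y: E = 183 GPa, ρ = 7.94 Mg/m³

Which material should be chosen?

alloy H

In SI units:
  alloy H: E = 428.8 GPa, ρ = 3204 kg/m³
  alloy F: E = 360.1 GPa, ρ = 3940 kg/m³
  alloy X: E = 36.54 GPa, ρ = 1858 kg/m³
  alloy Q: E = 131.0 GPa, ρ = 7192 kg/m³
  alloy Y: E = 183.0 GPa, ρ = 7940 kg/m³
  alloy H: M = 2.35×10⁻³
  alloy F: M = 1.81×10⁻³
  alloy X: M = 1.79×10⁻³
  alloy Y: M = 0.715×10⁻³
  alloy Q: M = 0.706×10⁻³
Alloy H ranks first.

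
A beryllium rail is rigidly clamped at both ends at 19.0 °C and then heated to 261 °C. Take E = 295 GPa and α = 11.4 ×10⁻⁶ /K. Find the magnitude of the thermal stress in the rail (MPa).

ΔT = 242.0 K. Constrained thermal stress σ = E·α·ΔT = 295.0×10³ MPa × 11.4×10⁻⁶ × 242.0 = 814 MPa (compressive).

814 MPa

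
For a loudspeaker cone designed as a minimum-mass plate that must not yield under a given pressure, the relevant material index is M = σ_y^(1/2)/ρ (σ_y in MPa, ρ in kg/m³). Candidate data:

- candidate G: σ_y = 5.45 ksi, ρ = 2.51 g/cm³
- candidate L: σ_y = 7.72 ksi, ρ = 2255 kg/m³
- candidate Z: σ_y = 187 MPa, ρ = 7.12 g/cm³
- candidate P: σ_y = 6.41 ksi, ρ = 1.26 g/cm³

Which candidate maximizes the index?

candidate P

After converting to SI:
  candidate G: σ_y = 37.58 MPa, ρ = 2510 kg/m³
  candidate L: σ_y = 53.23 MPa, ρ = 2255 kg/m³
  candidate Z: σ_y = 187.0 MPa, ρ = 7120 kg/m³
  candidate P: σ_y = 44.20 MPa, ρ = 1260 kg/m³
  candidate P: M = 5.28×10⁻³
  candidate L: M = 3.24×10⁻³
  candidate G: M = 2.44×10⁻³
  candidate Z: M = 1.92×10⁻³
Candidate P has the largest M.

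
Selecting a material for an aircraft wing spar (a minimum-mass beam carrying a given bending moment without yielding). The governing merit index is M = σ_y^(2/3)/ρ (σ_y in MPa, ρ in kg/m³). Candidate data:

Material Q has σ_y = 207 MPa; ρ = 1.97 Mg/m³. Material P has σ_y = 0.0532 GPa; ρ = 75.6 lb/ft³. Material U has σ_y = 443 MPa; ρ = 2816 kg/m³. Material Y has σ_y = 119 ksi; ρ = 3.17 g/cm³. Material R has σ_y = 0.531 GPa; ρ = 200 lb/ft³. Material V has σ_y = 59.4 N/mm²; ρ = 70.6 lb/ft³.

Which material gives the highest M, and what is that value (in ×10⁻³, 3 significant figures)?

In SI units:
  material Q: σ_y = 207.0 MPa, ρ = 1970 kg/m³
  material P: σ_y = 53.20 MPa, ρ = 1211 kg/m³
  material U: σ_y = 443.0 MPa, ρ = 2816 kg/m³
  material Y: σ_y = 820.5 MPa, ρ = 3170 kg/m³
  material R: σ_y = 531.0 MPa, ρ = 3204 kg/m³
  material V: σ_y = 59.40 MPa, ρ = 1131 kg/m³
  material Y: M = 27.6×10⁻³
  material U: M = 20.6×10⁻³
  material R: M = 20.5×10⁻³
  material Q: M = 17.8×10⁻³
  material V: M = 13.5×10⁻³
  material P: M = 11.7×10⁻³
Material Y ranks first.

material Y, M = 27.6×10⁻³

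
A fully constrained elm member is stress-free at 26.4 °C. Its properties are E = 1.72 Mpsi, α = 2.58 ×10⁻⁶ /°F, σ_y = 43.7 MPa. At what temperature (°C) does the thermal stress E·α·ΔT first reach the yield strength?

E = 1.72 Mpsi = 11.86 GPa.
α = 2.58×10⁻⁶/°F × 9/5 = 4.64×10⁻⁶/K.
E·α·ΔT = 43.70 MPa ⇒ ΔT = 43.70 / (11.86×10³ × 4.64×10⁻⁶) = 793.5 K.
T = 26.4 + 793.5 = 819.9 °C.

820 °C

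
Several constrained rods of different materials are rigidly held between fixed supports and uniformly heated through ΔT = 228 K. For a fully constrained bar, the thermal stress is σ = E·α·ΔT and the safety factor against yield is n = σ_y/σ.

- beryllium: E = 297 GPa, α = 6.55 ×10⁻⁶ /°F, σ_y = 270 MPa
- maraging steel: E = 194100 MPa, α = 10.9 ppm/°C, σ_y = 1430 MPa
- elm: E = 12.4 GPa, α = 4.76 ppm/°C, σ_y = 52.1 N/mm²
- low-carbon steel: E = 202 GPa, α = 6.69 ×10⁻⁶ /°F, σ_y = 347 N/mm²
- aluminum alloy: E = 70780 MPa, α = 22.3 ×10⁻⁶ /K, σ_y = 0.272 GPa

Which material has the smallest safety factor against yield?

Per material, after unit conversion:
  beryllium: E = 297.0, α = 11.8, σ_y = 270.0 → σ = 798 MPa, n = 0.338
  maraging steel: E = 194.1, α = 10.9, σ_y = 1430 → σ = 482 MPa, n = 2.96
  elm: E = 12.40, α = 4.76, σ_y = 52.10 → σ = 13.5 MPa, n = 3.87
  low-carbon steel: E = 202.0, α = 12.0, σ_y = 347.0 → σ = 555 MPa, n = 0.626
  aluminum alloy: E = 70.78, α = 22.3, σ_y = 272.0 → σ = 360 MPa, n = 0.756
Beryllium has the lowest safety factor, n = 0.338.

beryllium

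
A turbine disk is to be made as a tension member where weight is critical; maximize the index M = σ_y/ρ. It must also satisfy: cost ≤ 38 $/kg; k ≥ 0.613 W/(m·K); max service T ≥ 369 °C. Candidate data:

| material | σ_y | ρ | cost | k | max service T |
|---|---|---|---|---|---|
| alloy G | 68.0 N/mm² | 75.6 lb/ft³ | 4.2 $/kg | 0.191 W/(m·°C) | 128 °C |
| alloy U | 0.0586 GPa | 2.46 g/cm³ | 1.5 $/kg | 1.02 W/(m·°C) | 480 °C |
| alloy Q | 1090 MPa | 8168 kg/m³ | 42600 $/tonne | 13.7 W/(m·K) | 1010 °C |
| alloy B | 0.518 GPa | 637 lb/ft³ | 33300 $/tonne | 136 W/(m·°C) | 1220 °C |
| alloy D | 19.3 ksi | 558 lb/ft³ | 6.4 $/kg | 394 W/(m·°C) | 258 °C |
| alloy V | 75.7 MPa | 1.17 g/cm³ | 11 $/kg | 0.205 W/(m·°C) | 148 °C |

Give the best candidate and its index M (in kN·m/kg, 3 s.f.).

Screen on constraints: cost ≤ 38 $/kg; k ≥ 0.613 W/(m·K); max service T ≥ 369 °C. Survivors: alloy U, alloy B.
Putting every candidate on a common basis:
  alloy U: σ_y = 58.60 MPa, ρ = 2460 kg/m³
  alloy B: σ_y = 518.0 MPa, ρ = 10200 kg/m³
  alloy B: M = 50.8 kN·m/kg
  alloy U: M = 23.8 kN·m/kg
Alloy B has the largest M.

alloy B, M = 50.8 kN·m/kg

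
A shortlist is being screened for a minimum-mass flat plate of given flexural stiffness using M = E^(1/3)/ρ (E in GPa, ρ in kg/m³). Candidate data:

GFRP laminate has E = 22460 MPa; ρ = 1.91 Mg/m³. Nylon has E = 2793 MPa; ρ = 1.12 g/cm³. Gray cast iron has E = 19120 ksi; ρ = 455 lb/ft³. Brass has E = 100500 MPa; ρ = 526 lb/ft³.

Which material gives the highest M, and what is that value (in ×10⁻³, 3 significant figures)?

Putting every candidate on a common basis:
  GFRP laminate: E = 22.46 GPa, ρ = 1910 kg/m³
  nylon: E = 2.793 GPa, ρ = 1120 kg/m³
  gray cast iron: E = 131.8 GPa, ρ = 7288 kg/m³
  brass: E = 100.5 GPa, ρ = 8426 kg/m³
  GFRP laminate: M = 1.48×10⁻³
  nylon: M = 1.26×10⁻³
  gray cast iron: M = 0.698×10⁻³
  brass: M = 0.552×10⁻³
The maximum is for GFRP laminate.

GFRP laminate, M = 1.48×10⁻³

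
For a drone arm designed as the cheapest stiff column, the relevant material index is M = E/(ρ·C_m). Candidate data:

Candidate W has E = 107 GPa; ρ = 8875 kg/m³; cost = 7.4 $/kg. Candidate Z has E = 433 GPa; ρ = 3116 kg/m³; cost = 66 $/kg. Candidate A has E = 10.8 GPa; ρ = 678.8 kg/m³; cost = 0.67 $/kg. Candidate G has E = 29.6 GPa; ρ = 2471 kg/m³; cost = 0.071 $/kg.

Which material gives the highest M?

candidate G

Per-candidate index values:
  candidate G: M = 169 MN·m per $
  candidate A: M = 23.7 MN·m per $
  candidate Z: M = 2.11 MN·m per $
  candidate W: M = 1.63 MN·m per $
Candidate G ranks first.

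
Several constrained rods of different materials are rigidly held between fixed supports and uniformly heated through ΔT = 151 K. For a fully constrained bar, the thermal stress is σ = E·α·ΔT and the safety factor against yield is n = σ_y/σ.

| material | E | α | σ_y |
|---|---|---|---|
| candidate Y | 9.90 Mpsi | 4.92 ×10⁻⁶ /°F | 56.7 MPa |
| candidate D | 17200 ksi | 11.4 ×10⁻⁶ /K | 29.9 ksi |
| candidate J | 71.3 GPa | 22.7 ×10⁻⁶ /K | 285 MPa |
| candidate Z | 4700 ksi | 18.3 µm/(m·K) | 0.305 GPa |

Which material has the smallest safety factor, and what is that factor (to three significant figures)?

Converting E to GPa, α to ×10⁻⁶/K, σ_y to MPa, then σ and n for each:
  candidate Y: E = 68.26, α = 8.86, σ_y = 56.70 → σ = 91.3 MPa, n = 0.621
  candidate D: E = 118.6, α = 11.4, σ_y = 206.2 → σ = 204 MPa, n = 1.01
  candidate J: E = 71.30, α = 22.7, σ_y = 285.0 → σ = 244 MPa, n = 1.17
  candidate Z: E = 32.41, α = 18.3, σ_y = 305.0 → σ = 89.5 MPa, n = 3.41
Smallest n: candidate Y with n = 0.621.

candidate Y, n = 0.621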